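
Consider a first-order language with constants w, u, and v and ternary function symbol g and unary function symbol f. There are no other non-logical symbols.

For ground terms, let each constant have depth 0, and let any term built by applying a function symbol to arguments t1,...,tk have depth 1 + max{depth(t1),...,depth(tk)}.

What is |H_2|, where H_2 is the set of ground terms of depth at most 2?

35973

Let N_k = |{terms of depth ≤ k}|. Then N_0 = 3 and N_k = 3 + N_{k-1}^3 + N_{k-1} for k ≥ 1 (one summand per function symbol, arity giving the exponent).
N_0 = 3
N_1 = 3 + 3^3 + 3 = 33
N_2 = 3 + 33^3 + 33 = 35973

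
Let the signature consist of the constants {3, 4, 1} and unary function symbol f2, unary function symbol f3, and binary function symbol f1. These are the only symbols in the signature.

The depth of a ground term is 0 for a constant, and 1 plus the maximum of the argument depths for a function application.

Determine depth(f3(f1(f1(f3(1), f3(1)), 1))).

depth(f3(1)) = 1 + depth(1) = 1 + 0 = 1
depth(f1(f3(1), f3(1))) = 1 + max(1, 1) = 2
depth(f1(f1(f3(1), f3(1)), 1)) = 1 + max(2, 0) = 3
depth(f3(f1(f1(f3(1), f3(1)), 1))) = 1 + depth(f1(f1(f3(1), f3(1)), 1)) = 1 + 3 = 4

4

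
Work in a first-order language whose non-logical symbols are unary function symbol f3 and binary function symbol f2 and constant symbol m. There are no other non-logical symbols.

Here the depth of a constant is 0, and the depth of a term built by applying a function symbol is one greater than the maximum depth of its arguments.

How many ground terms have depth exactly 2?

Count level by level. With function symbols f3/1, f2/2, the terms of depth ≤ k are the 1 constant together with each function applied to depth-≤(k−1) tuples, so N_k = 1 + N_{k-1} + N_{k-1}^2.
N_0 = 1
N_1 = 1 + 1 + 1^2 = 3
N_2 = 1 + 3 + 3^2 = 13
Terms of depth exactly 2: N_2 − N_1 = 13 − 3 = 10.

10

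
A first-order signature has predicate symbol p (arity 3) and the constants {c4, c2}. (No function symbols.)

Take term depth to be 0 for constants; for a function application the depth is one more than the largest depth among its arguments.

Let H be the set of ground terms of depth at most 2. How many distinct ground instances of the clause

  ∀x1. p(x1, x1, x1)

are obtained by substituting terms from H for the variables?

2

Ground terms of depth ≤ 2:
  With no function symbols every ground term is a constant, so there are exactly 2 ground terms at every depth bound.
  N_0 = 2
  N_1 = 2
  N_2 = 2
So there are 2 ground terms available for substitution.
The variable x1 ranges independently over the available ground terms, and distinct assignments produce distinct instances.
Number of ground instances = 2.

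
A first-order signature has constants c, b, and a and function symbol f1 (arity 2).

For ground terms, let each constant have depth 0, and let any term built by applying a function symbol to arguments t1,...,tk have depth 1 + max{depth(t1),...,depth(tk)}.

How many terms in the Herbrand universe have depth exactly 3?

Let N_k count ground terms of depth at most k. Each non-constant term of depth ≤ k is some function symbol applied to depth-≤(k−1) arguments, giving N_k = 3 + N_{k-1}^2.
N_0 = 3
N_1 = 3 + 3^2 = 12
N_2 = 3 + 12^2 = 147
N_3 = 3 + 147^2 = 21612
Terms of depth exactly 3: N_3 − N_2 = 21612 − 147 = 21465.

21465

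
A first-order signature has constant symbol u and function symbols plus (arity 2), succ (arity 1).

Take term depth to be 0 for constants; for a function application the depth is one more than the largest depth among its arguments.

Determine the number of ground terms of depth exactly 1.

Write N_k for the number of ground terms of depth ≤ k. A term of depth ≤ k is either a constant or a function symbol applied to arguments of depth ≤ k−1, so N_k = 1 + N_{k-1}^2 + N_{k-1}.
N_0 = 1
N_1 = 1 + 1^2 + 1 = 3
Terms of depth exactly 1: N_1 − N_0 = 3 − 1 = 2.

2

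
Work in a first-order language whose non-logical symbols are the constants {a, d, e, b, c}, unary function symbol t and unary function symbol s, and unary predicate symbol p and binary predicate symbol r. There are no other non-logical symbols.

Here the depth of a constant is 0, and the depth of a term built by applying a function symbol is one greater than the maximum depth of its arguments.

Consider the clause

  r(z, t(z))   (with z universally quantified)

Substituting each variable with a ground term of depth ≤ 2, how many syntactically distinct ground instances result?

35

Ground terms of depth ≤ 2:
  If N_k denotes the number of depth-≤k ground terms, the 5 constants give N_0 = 5, and each function symbol of arity r contributes N_{k-1}^r new terms at level k: N_k = 5 + N_{k-1} + N_{k-1}.
  N_0 = 5
  N_1 = 5 + 5 + 5 = 15
  N_2 = 5 + 15 + 15 = 35
So there are 35 ground terms available for substitution.
The body mentions the single quantified variable z; since ground terms form a free algebra, no two substitutions collapse to the same formula.
Number of ground instances = 35.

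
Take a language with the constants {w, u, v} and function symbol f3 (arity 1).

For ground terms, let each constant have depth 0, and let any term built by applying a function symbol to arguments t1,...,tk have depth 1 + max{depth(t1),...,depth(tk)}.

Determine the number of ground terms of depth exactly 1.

Write N_k for the number of ground terms of depth ≤ k. A term of depth ≤ k is either a constant or a function symbol applied to arguments of depth ≤ k−1, so N_k = 3 + N_{k-1}.
N_0 = 3
N_1 = 3 + 3 = 6
Terms of depth exactly 1: N_1 − N_0 = 6 − 3 = 3.

3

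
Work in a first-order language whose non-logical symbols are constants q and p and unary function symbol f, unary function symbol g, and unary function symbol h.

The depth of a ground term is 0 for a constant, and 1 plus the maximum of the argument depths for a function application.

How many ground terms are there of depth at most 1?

8

Write N_k for the number of ground terms of depth ≤ k. A term of depth ≤ k is either a constant or a function symbol applied to arguments of depth ≤ k−1, so N_k = 2 + N_{k-1} + N_{k-1} + N_{k-1}.
N_0 = 2
N_1 = 2 + 2 + 2 + 2 = 8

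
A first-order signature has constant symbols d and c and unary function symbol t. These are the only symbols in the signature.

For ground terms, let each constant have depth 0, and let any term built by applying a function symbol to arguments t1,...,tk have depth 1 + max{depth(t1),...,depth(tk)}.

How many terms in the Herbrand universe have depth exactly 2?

2

Let N_k count ground terms of depth at most k. Each non-constant term of depth ≤ k is some function symbol applied to depth-≤(k−1) arguments, giving N_k = 2 + N_{k-1}.
N_0 = 2
N_1 = 2 + 2 = 4
N_2 = 2 + 4 = 6
Terms of depth exactly 2: N_2 − N_1 = 6 − 4 = 2.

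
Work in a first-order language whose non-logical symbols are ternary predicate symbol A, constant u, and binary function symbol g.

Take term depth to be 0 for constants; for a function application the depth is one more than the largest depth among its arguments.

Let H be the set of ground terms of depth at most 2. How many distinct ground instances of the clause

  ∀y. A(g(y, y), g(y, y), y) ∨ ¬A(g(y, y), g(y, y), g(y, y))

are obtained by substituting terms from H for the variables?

5

Ground terms of depth ≤ 2:
  Let N_k count ground terms of depth at most k. Each non-constant term of depth ≤ k is some function symbol applied to depth-≤(k−1) arguments, giving N_k = 1 + N_{k-1}^2.
  N_0 = 1
  N_1 = 1 + 1^2 = 2
  N_2 = 1 + 2^2 = 5
  Explicitly: u, g(u, u), g(u, g(u, u)), g(g(u, u), u), g(g(u, u), g(u, u)).
So there are 5 ground terms available for substitution.
There is 1 variable to instantiate (y),  occurring in at least one literal, so different choices give different ground instances.
Number of ground instances = 5.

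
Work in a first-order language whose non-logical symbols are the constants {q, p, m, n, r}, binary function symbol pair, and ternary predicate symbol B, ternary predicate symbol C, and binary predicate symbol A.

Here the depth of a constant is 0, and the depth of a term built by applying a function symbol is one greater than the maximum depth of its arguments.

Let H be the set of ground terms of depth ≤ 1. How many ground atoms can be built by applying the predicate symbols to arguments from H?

54900

First count ground terms of depth ≤ 1.
Let N_k = |{terms of depth ≤ k}|. Then N_0 = 5 and N_k = 5 + N_{k-1}^2 for k ≥ 1 (one summand per function symbol, arity giving the exponent).
N_0 = 5
N_1 = 5 + 5^2 = 30
So |H| = 30.
A ground atom is a predicate applied to a tuple of terms from H, so the count is the sum over predicates of |H|^arity:
  B: 30^3 = 27000;  C: 30^3 = 27000;  A: 30^2 = 900
Total ground atoms: 27000 + 27000 + 900 = 54900.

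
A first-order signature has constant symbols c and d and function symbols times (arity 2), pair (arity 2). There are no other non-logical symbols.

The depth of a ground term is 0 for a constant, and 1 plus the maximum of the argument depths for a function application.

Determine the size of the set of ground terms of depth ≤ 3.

81610

Let N_k = |{terms of depth ≤ k}|. Then N_0 = 2 and N_k = 2 + N_{k-1}^2 + N_{k-1}^2 for k ≥ 1 (one summand per function symbol, arity giving the exponent).
N_0 = 2
N_1 = 2 + 2^2 + 2^2 = 10
N_2 = 2 + 10^2 + 10^2 = 202
N_3 = 2 + 202^2 + 202^2 = 81610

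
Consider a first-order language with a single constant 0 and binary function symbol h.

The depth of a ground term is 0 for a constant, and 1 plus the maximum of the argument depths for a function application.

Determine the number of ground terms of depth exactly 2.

3

Count level by level. With function symbols h/2, the terms of depth ≤ k are the 1 constant together with each function applied to depth-≤(k−1) tuples, so N_k = 1 + N_{k-1}^2.
N_0 = 1
N_1 = 1 + 1^2 = 2
N_2 = 1 + 2^2 = 5
Terms of depth exactly 2: N_2 − N_1 = 5 − 2 = 3.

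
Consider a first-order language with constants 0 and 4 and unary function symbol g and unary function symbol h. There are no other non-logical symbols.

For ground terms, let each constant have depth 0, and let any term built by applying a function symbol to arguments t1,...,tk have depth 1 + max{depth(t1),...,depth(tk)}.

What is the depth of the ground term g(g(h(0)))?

3

depth(h(0)) = 1 + depth(0) = 1 + 0 = 1
depth(g(h(0))) = 1 + depth(h(0)) = 1 + 1 = 2
depth(g(g(h(0)))) = 1 + depth(g(h(0))) = 1 + 2 = 3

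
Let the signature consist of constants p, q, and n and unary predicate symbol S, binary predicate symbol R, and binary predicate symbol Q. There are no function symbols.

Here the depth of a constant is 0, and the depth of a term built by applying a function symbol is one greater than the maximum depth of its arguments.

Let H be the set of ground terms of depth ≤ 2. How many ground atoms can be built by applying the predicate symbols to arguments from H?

21

First count ground terms of depth ≤ 2.
With no function symbols every ground term is a constant, so there are exactly 3 ground terms at every depth bound.
N_0 = 3
N_1 = 3
N_2 = 3
Explicitly: p, q, n.
So |H| = 3.
Ground atoms are formed by filling each argument slot of a predicate with a term from H, so an r-ary predicate gives |H|^r atoms:
  S: 3;  R: 3^2 = 9;  Q: 3^2 = 9
Total ground atoms: 3 + 9 + 9 = 21.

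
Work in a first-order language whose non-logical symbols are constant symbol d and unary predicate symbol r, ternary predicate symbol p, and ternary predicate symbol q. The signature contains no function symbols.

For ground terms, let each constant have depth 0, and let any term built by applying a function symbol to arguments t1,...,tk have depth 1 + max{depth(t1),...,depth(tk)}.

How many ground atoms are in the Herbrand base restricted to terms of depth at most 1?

First count ground terms of depth ≤ 1.
With no function symbols every ground term is a constant, so there is exactly 1 ground term at every depth bound.
N_0 = 1
N_1 = 1
So |H| = 1.
A ground atom is a predicate applied to a tuple of terms from H, so the count is the sum over predicates of |H|^arity:
  r: 1;  p: 1^3 = 1;  q: 1^3 = 1
Total ground atoms: 1 + 1 + 1 = 3.

3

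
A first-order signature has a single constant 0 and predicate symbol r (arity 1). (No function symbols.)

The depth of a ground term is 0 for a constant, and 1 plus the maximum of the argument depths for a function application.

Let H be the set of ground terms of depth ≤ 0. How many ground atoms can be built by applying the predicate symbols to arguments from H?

1

First count ground terms of depth ≤ 0.
With no function symbols every ground term is a constant, so there is exactly 1 ground term at every depth bound.
N_0 = 1
Explicitly: 0.
So |H| = 1.
Ground atoms are formed by filling each argument slot of a predicate with a term from H, so an r-ary predicate gives |H|^r atoms:
  r: 1
Total ground atoms: 1.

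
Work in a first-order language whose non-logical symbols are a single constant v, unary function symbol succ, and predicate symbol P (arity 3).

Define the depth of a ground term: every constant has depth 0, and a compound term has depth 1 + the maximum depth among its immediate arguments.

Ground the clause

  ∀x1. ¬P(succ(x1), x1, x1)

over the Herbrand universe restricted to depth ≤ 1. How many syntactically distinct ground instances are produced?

2

Ground terms of depth ≤ 1:
  Count level by level. With function symbols succ/1, the terms of depth ≤ k are the 1 constant together with each function applied to depth-≤(k−1) tuples, so N_k = 1 + N_{k-1}.
  N_0 = 1
  N_1 = 1 + 1 = 2
So there are 2 ground terms available for substitution.
The body mentions the single quantified variable x1; since ground terms form a free algebra, no two substitutions collapse to the same formula.
Number of ground instances = 2.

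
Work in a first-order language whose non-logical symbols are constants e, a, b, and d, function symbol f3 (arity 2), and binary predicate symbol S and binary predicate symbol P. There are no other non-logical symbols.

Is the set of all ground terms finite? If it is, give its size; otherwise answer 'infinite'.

infinite

The signature has at least one function symbol (f3, arity 2) and at least one constant (e).
Iterating f3 gives infinitely many distinct ground terms: e, f3(e, e), f3(f3(e, e), f3(e, e)), ...
So the Herbrand universe is infinite.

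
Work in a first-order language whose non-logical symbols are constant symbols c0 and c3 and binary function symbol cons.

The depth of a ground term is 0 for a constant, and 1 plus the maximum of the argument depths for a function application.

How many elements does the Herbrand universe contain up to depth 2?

38

If N_k denotes the number of depth-≤k ground terms, the 2 constants give N_0 = 2, and each function symbol of arity r contributes N_{k-1}^r new terms at level k: N_k = 2 + N_{k-1}^2.
N_0 = 2
N_1 = 2 + 2^2 = 6
N_2 = 2 + 6^2 = 38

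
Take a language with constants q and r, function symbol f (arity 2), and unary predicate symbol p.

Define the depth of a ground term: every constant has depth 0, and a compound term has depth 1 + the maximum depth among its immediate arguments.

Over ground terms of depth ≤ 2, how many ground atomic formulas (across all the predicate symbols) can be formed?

38

First count ground terms of depth ≤ 2.
If N_k denotes the number of depth-≤k ground terms, the 2 constants give N_0 = 2, and each function symbol of arity r contributes N_{k-1}^r new terms at level k: N_k = 2 + N_{k-1}^2.
N_0 = 2
N_1 = 2 + 2^2 = 6
N_2 = 2 + 6^2 = 38
So |H| = 38.
Ground atoms are formed by filling each argument slot of a predicate with a term from H, so an r-ary predicate gives |H|^r atoms:
  p: 38
Total ground atoms: 38.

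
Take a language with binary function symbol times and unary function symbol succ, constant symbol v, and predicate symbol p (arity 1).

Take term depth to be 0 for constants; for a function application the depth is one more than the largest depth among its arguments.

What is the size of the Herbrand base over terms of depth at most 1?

First count ground terms of depth ≤ 1.
Count level by level. With function symbols times/2, succ/1, the terms of depth ≤ k are the 1 constant together with each function applied to depth-≤(k−1) tuples, so N_k = 1 + N_{k-1}^2 + N_{k-1}.
N_0 = 1
N_1 = 1 + 1^2 + 1 = 3
Explicitly: v, times(v, v), succ(v).
So |H| = 3.
Each predicate of arity r yields |H|^r ground atoms (one per choice of an r-tuple from H):
  p: 3
Total ground atoms: 3.

3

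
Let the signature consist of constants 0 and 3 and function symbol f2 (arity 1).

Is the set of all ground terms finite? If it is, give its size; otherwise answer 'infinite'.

infinite

The signature has at least one function symbol (f2, arity 1) and at least one constant (0).
Iterating f2 gives infinitely many distinct ground terms: 0, f2(0), f2(f2(0)), ...
So the Herbrand universe is infinite.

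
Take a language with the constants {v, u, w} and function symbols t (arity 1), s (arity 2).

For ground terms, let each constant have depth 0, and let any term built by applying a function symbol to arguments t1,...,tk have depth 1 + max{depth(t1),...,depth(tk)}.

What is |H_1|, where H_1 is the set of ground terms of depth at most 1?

Count level by level. With function symbols t/1, s/2, the terms of depth ≤ k are the 3 constants together with each function applied to depth-≤(k−1) tuples, so N_k = 3 + N_{k-1} + N_{k-1}^2.
N_0 = 3
N_1 = 3 + 3 + 3^2 = 15

15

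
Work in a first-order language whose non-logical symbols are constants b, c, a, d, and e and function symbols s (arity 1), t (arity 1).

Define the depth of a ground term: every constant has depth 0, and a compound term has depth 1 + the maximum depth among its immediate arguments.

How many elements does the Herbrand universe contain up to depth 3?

Let N_k count ground terms of depth at most k. Each non-constant term of depth ≤ k is some function symbol applied to depth-≤(k−1) arguments, giving N_k = 5 + N_{k-1} + N_{k-1}.
N_0 = 5
N_1 = 5 + 5 + 5 = 15
N_2 = 5 + 15 + 15 = 35
N_3 = 5 + 35 + 35 = 75

75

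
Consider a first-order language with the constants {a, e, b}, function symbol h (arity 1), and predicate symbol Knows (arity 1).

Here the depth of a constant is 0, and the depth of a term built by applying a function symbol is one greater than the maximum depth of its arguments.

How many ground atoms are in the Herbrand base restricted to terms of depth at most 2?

9

First count ground terms of depth ≤ 2.
If N_k denotes the number of depth-≤k ground terms, the 3 constants give N_0 = 3, and each function symbol of arity r contributes N_{k-1}^r new terms at level k: N_k = 3 + N_{k-1}.
N_0 = 3
N_1 = 3 + 3 = 6
N_2 = 3 + 6 = 9
So |H| = 9.
A ground atom is a predicate applied to a tuple of terms from H, so the count is the sum over predicates of |H|^arity:
  Knows: 9
Total ground atoms: 9.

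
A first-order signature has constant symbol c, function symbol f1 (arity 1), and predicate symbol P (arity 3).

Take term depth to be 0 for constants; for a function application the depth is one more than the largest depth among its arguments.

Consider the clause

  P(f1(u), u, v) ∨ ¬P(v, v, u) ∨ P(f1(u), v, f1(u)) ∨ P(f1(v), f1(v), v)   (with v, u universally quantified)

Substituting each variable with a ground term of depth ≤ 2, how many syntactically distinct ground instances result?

Ground terms of depth ≤ 2:
  Write N_k for the number of ground terms of depth ≤ k. A term of depth ≤ k is either a constant or a function symbol applied to arguments of depth ≤ k−1, so N_k = 1 + N_{k-1}.
  N_0 = 1
  N_1 = 1 + 1 = 2
  N_2 = 1 + 2 = 3
So there are 3 ground terms available for substitution.
The clause has 2 distinct variables (v, u), each appearing in the body. In the free term algebra distinct substitutions yield syntactically distinct ground instances.
Number of ground instances = 3^2 = 9.

9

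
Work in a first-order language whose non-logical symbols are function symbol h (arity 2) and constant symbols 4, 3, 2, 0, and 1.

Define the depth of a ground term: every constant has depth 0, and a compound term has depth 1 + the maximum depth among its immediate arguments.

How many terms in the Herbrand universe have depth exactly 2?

Let N_k count ground terms of depth at most k. Each non-constant term of depth ≤ k is some function symbol applied to depth-≤(k−1) arguments, giving N_k = 5 + N_{k-1}^2.
N_0 = 5
N_1 = 5 + 5^2 = 30
N_2 = 5 + 30^2 = 905
Terms of depth exactly 2: N_2 − N_1 = 905 − 30 = 875.

875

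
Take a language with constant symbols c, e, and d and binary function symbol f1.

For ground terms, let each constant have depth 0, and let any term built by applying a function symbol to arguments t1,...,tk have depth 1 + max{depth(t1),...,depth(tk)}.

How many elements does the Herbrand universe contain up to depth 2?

If N_k denotes the number of depth-≤k ground terms, the 3 constants give N_0 = 3, and each function symbol of arity r contributes N_{k-1}^r new terms at level k: N_k = 3 + N_{k-1}^2.
N_0 = 3
N_1 = 3 + 3^2 = 12
N_2 = 3 + 12^2 = 147

147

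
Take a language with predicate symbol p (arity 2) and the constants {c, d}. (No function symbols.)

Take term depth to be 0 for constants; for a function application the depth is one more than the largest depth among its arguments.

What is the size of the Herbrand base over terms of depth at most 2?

4

First count ground terms of depth ≤ 2.
With no function symbols every ground term is a constant, so there are exactly 2 ground terms at every depth bound.
N_0 = 2
N_1 = 2
N_2 = 2
So |H| = 2.
For each predicate symbol, the number of ground atoms is |H| raised to its arity; summing:
  p: 2^2 = 4
Total ground atoms: 4.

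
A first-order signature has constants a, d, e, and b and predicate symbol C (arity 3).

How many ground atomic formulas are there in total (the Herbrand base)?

64

With no function symbols, the Herbrand universe is just the 4 constants.
Ground atoms per predicate: C: 4^3 = 64.
Herbrand base size = 64 = 64.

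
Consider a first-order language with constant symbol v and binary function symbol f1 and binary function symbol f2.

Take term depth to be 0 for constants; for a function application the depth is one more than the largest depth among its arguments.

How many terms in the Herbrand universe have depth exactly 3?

704

Count level by level. With function symbols f1/2, f2/2, the terms of depth ≤ k are the 1 constant together with each function applied to depth-≤(k−1) tuples, so N_k = 1 + N_{k-1}^2 + N_{k-1}^2.
N_0 = 1
N_1 = 1 + 1^2 + 1^2 = 3
N_2 = 1 + 3^2 + 3^2 = 19
N_3 = 1 + 19^2 + 19^2 = 723
Terms of depth exactly 3: N_3 − N_2 = 723 − 19 = 704.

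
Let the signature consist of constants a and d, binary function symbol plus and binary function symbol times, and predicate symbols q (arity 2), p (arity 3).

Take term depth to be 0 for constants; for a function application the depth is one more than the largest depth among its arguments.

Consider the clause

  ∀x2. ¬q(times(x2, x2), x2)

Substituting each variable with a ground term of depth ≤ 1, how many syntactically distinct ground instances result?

Ground terms of depth ≤ 1:
  Count level by level. With function symbols plus/2, times/2, the terms of depth ≤ k are the 2 constants together with each function applied to depth-≤(k−1) tuples, so N_k = 2 + N_{k-1}^2 + N_{k-1}^2.
  N_0 = 2
  N_1 = 2 + 2^2 + 2^2 = 10
So there are 10 ground terms available for substitution.
The variable x2 ranges independently over the available ground terms, and distinct assignments produce distinct instances.
Number of ground instances = 10.

10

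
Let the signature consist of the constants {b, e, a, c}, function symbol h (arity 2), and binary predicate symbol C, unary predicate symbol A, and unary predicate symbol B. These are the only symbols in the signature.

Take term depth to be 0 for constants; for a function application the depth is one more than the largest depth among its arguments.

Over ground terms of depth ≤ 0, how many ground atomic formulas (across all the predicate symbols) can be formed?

24

First count ground terms of depth ≤ 0.
Count level by level. With function symbols h/2, the terms of depth ≤ k are the 4 constants together with each function applied to depth-≤(k−1) tuples, so N_k = 4 + N_{k-1}^2.
N_0 = 4
So |H| = 4.
For each predicate symbol, the number of ground atoms is |H| raised to its arity; summing:
  C: 4^2 = 16;  A: 4;  B: 4
Total ground atoms: 16 + 4 + 4 = 24.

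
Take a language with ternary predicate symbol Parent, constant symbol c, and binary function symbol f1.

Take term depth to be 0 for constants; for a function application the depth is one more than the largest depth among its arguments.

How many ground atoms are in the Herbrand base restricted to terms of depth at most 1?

8

First count ground terms of depth ≤ 1.
Let N_k count ground terms of depth at most k. Each non-constant term of depth ≤ k is some function symbol applied to depth-≤(k−1) arguments, giving N_k = 1 + N_{k-1}^2.
N_0 = 1
N_1 = 1 + 1^2 = 2
So |H| = 2.
A ground atom is a predicate applied to a tuple of terms from H, so the count is the sum over predicates of |H|^arity:
  Parent: 2^3 = 8
Total ground atoms: 8.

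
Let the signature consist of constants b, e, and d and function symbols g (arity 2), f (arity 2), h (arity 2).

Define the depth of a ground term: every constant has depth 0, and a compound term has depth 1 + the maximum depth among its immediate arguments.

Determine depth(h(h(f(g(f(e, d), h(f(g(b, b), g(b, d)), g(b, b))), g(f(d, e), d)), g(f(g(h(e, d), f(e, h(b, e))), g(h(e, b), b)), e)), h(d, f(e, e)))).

7

depth(f(e, d)) = 1 + max(0, 0) = 1
depth(g(b, b)) = 1 + max(0, 0) = 1
depth(g(b, d)) = 1 + max(0, 0) = 1
depth(f(g(b, b), g(b, d))) = 1 + max(1, 1) = 2
depth(h(f(g(b, b), g(b, d)), g(b, b))) = 1 + max(2, 1) = 3
depth(g(f(e, d), h(f(g(b, b), g(b, d)), g(b, b)))) = 1 + max(1, 3) = 4
depth(f(d, e)) = 1 + max(0, 0) = 1
depth(g(f(d, e), d)) = 1 + max(1, 0) = 2
depth(f(g(f(e, d), h(f(g(b, b), g(b, d)), g(b, b))), g(f(d, e), d))) = 1 + max(4, 2) = 5
depth(h(e, d)) = 1 + max(0, 0) = 1
depth(h(b, e)) = 1 + max(0, 0) = 1
depth(f(e, h(b, e))) = 1 + max(0, 1) = 2
depth(g(h(e, d), f(e, h(b, e)))) = 1 + max(1, 2) = 3
depth(h(e, b)) = 1 + max(0, 0) = 1
depth(g(h(e, b), b)) = 1 + max(1, 0) = 2
depth(f(g(h(e, d), f(e, h(b, e))), g(h(e, b), b))) = 1 + max(3, 2) = 4
depth(g(f(g(h(e, d), f(e, h(b, e))), g(h(e, b), b)), e)) = 1 + max(4, 0) = 5
depth(h(f(g(f(e, d), h(f(g(b, b), g(b, d)), g(b, b))), g(f(d, e), d)), g(f(g(h(e, d), f(e, h(b, e))), g(h(e, b), b)), e))) = 1 + max(5, 5) = 6
depth(f(e, e)) = 1 + max(0, 0) = 1
depth(h(d, f(e, e))) = 1 + max(0, 1) = 2
depth(h(h(f(g(f(e, d), h(f(g(b, b), g(b, d)), g(b, b))), g(f(d, e), d)), g(f(g(h(e, d), f(e, h(b, e))), g(h(e, b), b)), e)), h(d, f(e, e)))) = 1 + max(6, 2) = 7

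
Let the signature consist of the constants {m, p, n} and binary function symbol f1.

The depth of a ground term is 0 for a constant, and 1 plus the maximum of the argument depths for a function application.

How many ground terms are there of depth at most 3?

21612

If N_k denotes the number of depth-≤k ground terms, the 3 constants give N_0 = 3, and each function symbol of arity r contributes N_{k-1}^r new terms at level k: N_k = 3 + N_{k-1}^2.
N_0 = 3
N_1 = 3 + 3^2 = 12
N_2 = 3 + 12^2 = 147
N_3 = 3 + 147^2 = 21612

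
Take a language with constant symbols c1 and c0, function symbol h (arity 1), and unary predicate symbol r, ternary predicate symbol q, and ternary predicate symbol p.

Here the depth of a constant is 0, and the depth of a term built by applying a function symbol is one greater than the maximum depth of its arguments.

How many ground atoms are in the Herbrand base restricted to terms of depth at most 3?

First count ground terms of depth ≤ 3.
Count level by level. With function symbols h/1, the terms of depth ≤ k are the 2 constants together with each function applied to depth-≤(k−1) tuples, so N_k = 2 + N_{k-1}.
N_0 = 2
N_1 = 2 + 2 = 4
N_2 = 2 + 4 = 6
N_3 = 2 + 6 = 8
So |H| = 8.
Each predicate of arity r yields |H|^r ground atoms (one per choice of an r-tuple from H):
  r: 8;  q: 8^3 = 512;  p: 8^3 = 512
Total ground atoms: 8 + 512 + 512 = 1032.

1032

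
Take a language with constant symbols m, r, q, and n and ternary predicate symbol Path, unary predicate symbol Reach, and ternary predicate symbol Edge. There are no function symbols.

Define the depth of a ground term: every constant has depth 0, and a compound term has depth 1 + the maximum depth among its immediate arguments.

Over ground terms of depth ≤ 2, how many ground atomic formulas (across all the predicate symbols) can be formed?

132

First count ground terms of depth ≤ 2.
With no function symbols every ground term is a constant, so there are exactly 4 ground terms at every depth bound.
N_0 = 4
N_1 = 4
N_2 = 4
Explicitly: m, r, q, n.
So |H| = 4.
A ground atom is a predicate applied to a tuple of terms from H, so the count is the sum over predicates of |H|^arity:
  Path: 4^3 = 64;  Reach: 4;  Edge: 4^3 = 64
Total ground atoms: 64 + 4 + 64 = 132.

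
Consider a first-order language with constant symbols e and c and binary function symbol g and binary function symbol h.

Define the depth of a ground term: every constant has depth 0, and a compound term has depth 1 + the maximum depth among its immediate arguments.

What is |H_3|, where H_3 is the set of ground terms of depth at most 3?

81610

Count level by level. With function symbols g/2, h/2, the terms of depth ≤ k are the 2 constants together with each function applied to depth-≤(k−1) tuples, so N_k = 2 + N_{k-1}^2 + N_{k-1}^2.
N_0 = 2
N_1 = 2 + 2^2 + 2^2 = 10
N_2 = 2 + 10^2 + 10^2 = 202
N_3 = 2 + 202^2 + 202^2 = 81610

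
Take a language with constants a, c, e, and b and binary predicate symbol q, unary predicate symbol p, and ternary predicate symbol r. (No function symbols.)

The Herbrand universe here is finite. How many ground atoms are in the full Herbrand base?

With no function symbols, the Herbrand universe is just the 4 constants.
Ground atoms per predicate: q: 4^2 = 16, p: 4, r: 4^3 = 64.
Herbrand base size = 16 + 4 + 64 = 84.

84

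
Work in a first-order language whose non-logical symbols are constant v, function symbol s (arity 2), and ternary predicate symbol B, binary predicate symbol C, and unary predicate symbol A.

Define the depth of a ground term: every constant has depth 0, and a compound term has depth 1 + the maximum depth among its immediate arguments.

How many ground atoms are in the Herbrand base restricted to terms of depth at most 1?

14

First count ground terms of depth ≤ 1.
Let N_k = |{terms of depth ≤ k}|. Then N_0 = 1 and N_k = 1 + N_{k-1}^2 for k ≥ 1 (one summand per function symbol, arity giving the exponent).
N_0 = 1
N_1 = 1 + 1^2 = 2
Explicitly: v, s(v, v).
So |H| = 2.
A ground atom is a predicate applied to a tuple of terms from H, so the count is the sum over predicates of |H|^arity:
  B: 2^3 = 8;  C: 2^2 = 4;  A: 2
Total ground atoms: 8 + 4 + 2 = 14.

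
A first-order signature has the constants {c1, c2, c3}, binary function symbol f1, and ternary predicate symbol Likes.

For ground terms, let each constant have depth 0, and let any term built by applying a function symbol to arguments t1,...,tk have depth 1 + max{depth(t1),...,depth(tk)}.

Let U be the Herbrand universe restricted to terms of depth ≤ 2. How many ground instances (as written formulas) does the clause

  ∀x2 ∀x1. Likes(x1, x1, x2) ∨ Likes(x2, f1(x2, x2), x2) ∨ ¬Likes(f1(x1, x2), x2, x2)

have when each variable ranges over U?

Ground terms of depth ≤ 2:
  Count level by level. With function symbols f1/2, the terms of depth ≤ k are the 3 constants together with each function applied to depth-≤(k−1) tuples, so N_k = 3 + N_{k-1}^2.
  N_0 = 3
  N_1 = 3 + 3^2 = 12
  N_2 = 3 + 12^2 = 147
So there are 147 ground terms available for substitution.
There are 2 variables to instantiate (x2, x1), each occurring in at least one literal, so different choices give different ground instances.
Number of ground instances = 147^2 = 21609.

21609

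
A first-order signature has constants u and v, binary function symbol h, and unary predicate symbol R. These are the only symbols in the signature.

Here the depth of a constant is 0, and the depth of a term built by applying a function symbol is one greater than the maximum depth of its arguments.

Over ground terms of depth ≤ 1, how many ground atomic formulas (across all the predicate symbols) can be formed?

6

First count ground terms of depth ≤ 1.
Let N_k = |{terms of depth ≤ k}|. Then N_0 = 2 and N_k = 2 + N_{k-1}^2 for k ≥ 1 (one summand per function symbol, arity giving the exponent).
N_0 = 2
N_1 = 2 + 2^2 = 6
So |H| = 6.
Each predicate of arity r yields |H|^r ground atoms (one per choice of an r-tuple from H):
  R: 6
Total ground atoms: 6.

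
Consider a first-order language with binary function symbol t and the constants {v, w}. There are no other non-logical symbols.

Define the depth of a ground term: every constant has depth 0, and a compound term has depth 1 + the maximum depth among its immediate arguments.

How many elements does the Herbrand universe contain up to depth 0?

2

Let N_k count ground terms of depth at most k. Each non-constant term of depth ≤ k is some function symbol applied to depth-≤(k−1) arguments, giving N_k = 2 + N_{k-1}^2.
N_0 = 2
Explicitly: v, w.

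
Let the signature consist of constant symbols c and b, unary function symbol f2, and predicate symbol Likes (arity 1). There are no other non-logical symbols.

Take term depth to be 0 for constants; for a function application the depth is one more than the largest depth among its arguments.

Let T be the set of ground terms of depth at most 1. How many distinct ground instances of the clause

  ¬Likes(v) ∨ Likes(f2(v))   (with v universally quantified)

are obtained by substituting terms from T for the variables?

4

Ground terms of depth ≤ 1:
  If N_k denotes the number of depth-≤k ground terms, the 2 constants give N_0 = 2, and each function symbol of arity r contributes N_{k-1}^r new terms at level k: N_k = 2 + N_{k-1}.
  N_0 = 2
  N_1 = 2 + 2 = 4
So there are 4 ground terms available for substitution.
The body mentions the single quantified variable v; since ground terms form a free algebra, no two substitutions collapse to the same formula.
Number of ground instances = 4.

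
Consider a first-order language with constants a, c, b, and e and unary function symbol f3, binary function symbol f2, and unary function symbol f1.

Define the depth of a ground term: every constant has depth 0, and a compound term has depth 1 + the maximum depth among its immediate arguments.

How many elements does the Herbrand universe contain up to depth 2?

Let N_k = |{terms of depth ≤ k}|. Then N_0 = 4 and N_k = 4 + N_{k-1} + N_{k-1}^2 + N_{k-1} for k ≥ 1 (one summand per function symbol, arity giving the exponent).
N_0 = 4
N_1 = 4 + 4 + 4^2 + 4 = 28
N_2 = 4 + 28 + 28^2 + 28 = 844

844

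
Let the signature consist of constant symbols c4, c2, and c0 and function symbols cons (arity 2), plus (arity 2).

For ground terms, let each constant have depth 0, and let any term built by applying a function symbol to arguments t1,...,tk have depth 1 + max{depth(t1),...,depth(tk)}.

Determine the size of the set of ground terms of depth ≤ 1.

21

Let N_k = |{terms of depth ≤ k}|. Then N_0 = 3 and N_k = 3 + N_{k-1}^2 + N_{k-1}^2 for k ≥ 1 (one summand per function symbol, arity giving the exponent).
N_0 = 3
N_1 = 3 + 3^2 + 3^2 = 21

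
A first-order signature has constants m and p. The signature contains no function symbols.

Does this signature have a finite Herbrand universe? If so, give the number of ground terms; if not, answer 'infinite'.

There are no function symbols, so every ground term is one of the 2 constants.
The Herbrand universe is {m, p}, which is finite with 2 elements.

2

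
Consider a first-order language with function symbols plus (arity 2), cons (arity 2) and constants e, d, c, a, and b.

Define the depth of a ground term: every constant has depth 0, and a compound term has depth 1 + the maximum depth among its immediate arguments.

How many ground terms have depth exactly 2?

Write N_k for the number of ground terms of depth ≤ k. A term of depth ≤ k is either a constant or a function symbol applied to arguments of depth ≤ k−1, so N_k = 5 + N_{k-1}^2 + N_{k-1}^2.
N_0 = 5
N_1 = 5 + 5^2 + 5^2 = 55
N_2 = 5 + 55^2 + 55^2 = 6055
Terms of depth exactly 2: N_2 − N_1 = 6055 − 55 = 6000.

6000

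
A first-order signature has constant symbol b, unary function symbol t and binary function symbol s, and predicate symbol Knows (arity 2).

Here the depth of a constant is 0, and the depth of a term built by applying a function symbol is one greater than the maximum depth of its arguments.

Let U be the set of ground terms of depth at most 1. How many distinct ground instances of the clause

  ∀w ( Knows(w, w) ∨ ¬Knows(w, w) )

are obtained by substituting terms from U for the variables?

3

Ground terms of depth ≤ 1:
  Let N_k = |{terms of depth ≤ k}|. Then N_0 = 1 and N_k = 1 + N_{k-1} + N_{k-1}^2 for k ≥ 1 (one summand per function symbol, arity giving the exponent).
  N_0 = 1
  N_1 = 1 + 1 + 1^2 = 3
So there are 3 ground terms available for substitution.
The body mentions the single quantified variable w; since ground terms form a free algebra, no two substitutions collapse to the same formula.
Number of ground instances = 3.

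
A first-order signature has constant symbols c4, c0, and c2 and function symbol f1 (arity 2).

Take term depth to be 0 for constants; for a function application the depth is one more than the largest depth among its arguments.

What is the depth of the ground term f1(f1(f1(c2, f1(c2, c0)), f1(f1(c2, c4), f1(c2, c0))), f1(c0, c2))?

depth(f1(c2, c0)) = 1 + max(0, 0) = 1
depth(f1(c2, f1(c2, c0))) = 1 + max(0, 1) = 2
depth(f1(c2, c4)) = 1 + max(0, 0) = 1
depth(f1(f1(c2, c4), f1(c2, c0))) = 1 + max(1, 1) = 2
depth(f1(f1(c2, f1(c2, c0)), f1(f1(c2, c4), f1(c2, c0)))) = 1 + max(2, 2) = 3
depth(f1(c0, c2)) = 1 + max(0, 0) = 1
depth(f1(f1(f1(c2, f1(c2, c0)), f1(f1(c2, c4), f1(c2, c0))), f1(c0, c2))) = 1 + max(3, 1) = 4

4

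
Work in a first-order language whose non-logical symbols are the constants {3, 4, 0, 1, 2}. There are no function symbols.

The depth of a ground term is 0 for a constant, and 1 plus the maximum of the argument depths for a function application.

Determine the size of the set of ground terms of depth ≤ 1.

With no function symbols every ground term is a constant, so there are exactly 5 ground terms at every depth bound.
N_0 = 5
N_1 = 5
Explicitly: 3, 4, 0, 1, 2.

5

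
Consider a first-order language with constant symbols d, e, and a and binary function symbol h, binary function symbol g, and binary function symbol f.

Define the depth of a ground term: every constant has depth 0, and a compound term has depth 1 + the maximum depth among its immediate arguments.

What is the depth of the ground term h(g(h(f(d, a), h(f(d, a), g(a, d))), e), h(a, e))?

depth(f(d, a)) = 1 + max(0, 0) = 1
depth(g(a, d)) = 1 + max(0, 0) = 1
depth(h(f(d, a), g(a, d))) = 1 + max(1, 1) = 2
depth(h(f(d, a), h(f(d, a), g(a, d)))) = 1 + max(1, 2) = 3
depth(g(h(f(d, a), h(f(d, a), g(a, d))), e)) = 1 + max(3, 0) = 4
depth(h(a, e)) = 1 + max(0, 0) = 1
depth(h(g(h(f(d, a), h(f(d, a), g(a, d))), e), h(a, e))) = 1 + max(4, 1) = 5

5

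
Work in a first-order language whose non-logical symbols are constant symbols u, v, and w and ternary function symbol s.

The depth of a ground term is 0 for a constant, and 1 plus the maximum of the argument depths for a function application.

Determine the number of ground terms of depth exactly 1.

27

Count level by level. With function symbols s/3, the terms of depth ≤ k are the 3 constants together with each function applied to depth-≤(k−1) tuples, so N_k = 3 + N_{k-1}^3.
N_0 = 3
N_1 = 3 + 3^3 = 30
Terms of depth exactly 1: N_1 − N_0 = 30 − 3 = 27.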